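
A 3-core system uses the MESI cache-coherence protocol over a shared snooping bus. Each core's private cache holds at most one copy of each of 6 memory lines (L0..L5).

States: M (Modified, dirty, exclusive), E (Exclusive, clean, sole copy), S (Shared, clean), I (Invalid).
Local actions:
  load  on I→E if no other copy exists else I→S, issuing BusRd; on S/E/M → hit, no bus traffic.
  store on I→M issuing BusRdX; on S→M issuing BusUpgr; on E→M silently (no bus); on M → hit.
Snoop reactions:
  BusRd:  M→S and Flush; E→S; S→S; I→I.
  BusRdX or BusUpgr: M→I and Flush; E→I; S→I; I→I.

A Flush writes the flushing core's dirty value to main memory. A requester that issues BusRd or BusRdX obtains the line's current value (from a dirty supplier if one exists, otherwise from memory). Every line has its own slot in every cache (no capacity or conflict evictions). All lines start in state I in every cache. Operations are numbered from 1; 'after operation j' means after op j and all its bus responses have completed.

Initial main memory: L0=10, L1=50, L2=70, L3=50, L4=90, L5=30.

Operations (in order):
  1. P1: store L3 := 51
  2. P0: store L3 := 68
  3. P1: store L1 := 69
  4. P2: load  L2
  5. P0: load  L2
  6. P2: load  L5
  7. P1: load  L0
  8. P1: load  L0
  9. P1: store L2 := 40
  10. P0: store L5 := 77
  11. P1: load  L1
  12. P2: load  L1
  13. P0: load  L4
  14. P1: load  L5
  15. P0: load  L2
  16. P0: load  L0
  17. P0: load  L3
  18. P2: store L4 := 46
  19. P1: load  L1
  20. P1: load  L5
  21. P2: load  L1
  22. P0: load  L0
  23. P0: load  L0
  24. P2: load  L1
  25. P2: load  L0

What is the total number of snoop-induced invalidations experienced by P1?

  op1 P1: store L3 := 51 → I/M/I on L3; bus BusRdX; mem=50
  op2 P0: store L3 := 68 → M/I/I on L3; bus BusRdX Flush; mem=51
  op3 P1: store L1 := 69 → I/M/I on L1; bus BusRdX; mem=50
  op4 P2: load  L2 → I/I/E on L2; bus BusRd; mem=70
  op5 P0: load  L2 → S/I/S on L2; bus BusRd; mem=70
  op6 P2: load  L5 → I/I/E on L5; bus BusRd; mem=30
  op7 P1: load  L0 → I/E/I on L0; bus BusRd; mem=10
  op8 P1: load  L0 → I/E/I on L0; bus (none); mem=10
  op9 P1: store L2 := 40 → I/M/I on L2; bus BusRdX; mem=70
  op10 P0: store L5 := 77 → M/I/I on L5; bus BusRdX; mem=30
  op11 P1: load  L1 → I/M/I on L1; bus (none); mem=50
  op12 P2: load  L1 → I/S/S on L1; bus BusRd Flush; mem=69
  op13 P0: load  L4 → E/I/I on L4; bus BusRd; mem=90
  op14 P1: load  L5 → S/S/I on L5; bus BusRd Flush; mem=77
  op15 P0: load  L2 → S/S/I on L2; bus BusRd Flush; mem=40
  op16 P0: load  L0 → S/S/I on L0; bus BusRd; mem=10
  op17 P0: load  L3 → M/I/I on L3; bus (none); mem=51
  op18 P2: store L4 := 46 → I/I/M on L4; bus BusRdX; mem=90
  op19 P1: load  L1 → I/S/S on L1; bus (none); mem=69
  op20 P1: load  L5 → S/S/I on L5; bus (none); mem=77
  op21 P2: load  L1 → I/S/S on L1; bus (none); mem=69
  op22 P0: load  L0 → S/S/I on L0; bus (none); mem=10
  op23 P0: load  L0 → S/S/I on L0; bus (none); mem=10
  op24 P2: load  L1 → I/S/S on L1; bus (none); mem=69
  op25 P2: load  L0 → S/S/S on L0; bus BusRd; mem=10

invalidations = 1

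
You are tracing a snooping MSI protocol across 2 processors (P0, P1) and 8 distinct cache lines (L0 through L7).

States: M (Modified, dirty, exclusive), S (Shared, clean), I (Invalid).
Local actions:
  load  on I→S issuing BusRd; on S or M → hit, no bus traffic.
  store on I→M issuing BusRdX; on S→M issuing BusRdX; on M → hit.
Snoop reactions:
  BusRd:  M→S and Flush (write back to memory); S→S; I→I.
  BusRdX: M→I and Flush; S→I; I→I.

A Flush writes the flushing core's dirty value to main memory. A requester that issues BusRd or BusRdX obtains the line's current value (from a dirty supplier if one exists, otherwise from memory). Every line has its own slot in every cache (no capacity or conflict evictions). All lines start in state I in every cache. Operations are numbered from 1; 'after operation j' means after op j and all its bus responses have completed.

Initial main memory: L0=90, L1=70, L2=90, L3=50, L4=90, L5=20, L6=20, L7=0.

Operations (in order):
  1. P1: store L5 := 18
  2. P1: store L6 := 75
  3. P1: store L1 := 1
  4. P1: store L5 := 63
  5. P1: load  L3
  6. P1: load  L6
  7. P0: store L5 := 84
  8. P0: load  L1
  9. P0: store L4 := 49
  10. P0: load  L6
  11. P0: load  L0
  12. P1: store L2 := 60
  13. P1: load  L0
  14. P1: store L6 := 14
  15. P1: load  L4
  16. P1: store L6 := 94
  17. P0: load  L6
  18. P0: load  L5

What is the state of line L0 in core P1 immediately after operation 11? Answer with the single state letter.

state = I

1. P1: store L5 := 18  bus=[BusRdX]  L5: P0=I P1=M  mem[L5]=20
2. P1: store L6 := 75  bus=[BusRdX]  L6: P0=I P1=M  mem[L6]=20
3. P1: store L1 := 1  bus=[BusRdX]  L1: P0=I P1=M  mem[L1]=70
4. P1: store L5 := 63  bus=[-]  L5: P0=I P1=M  mem[L5]=20
5. P1: load  L3  bus=[BusRd]  L3: P0=I P1=S  mem[L3]=50
6. P1: load  L6  bus=[-]  L6: P0=I P1=M  mem[L6]=20
7. P0: store L5 := 84  bus=[BusRdX,Flush]  L5: P0=M P1=I  mem[L5]=63
8. P0: load  L1  bus=[BusRd,Flush]  L1: P0=S P1=S  mem[L1]=1
9. P0: store L4 := 49  bus=[BusRdX]  L4: P0=M P1=I  mem[L4]=90
10. P0: load  L6  bus=[BusRd,Flush]  L6: P0=S P1=S  mem[L6]=75
11. P0: load  L0  bus=[BusRd]  L0: P0=S P1=I  mem[L0]=90
12. P1: store L2 := 60  bus=[BusRdX]  L2: P0=I P1=M  mem[L2]=90
13. P1: load  L0  bus=[BusRd]  L0: P0=S P1=S  mem[L0]=90
14. P1: store L6 := 14  bus=[BusRdX]  L6: P0=I P1=M  mem[L6]=75
15. P1: load  L4  bus=[BusRd,Flush]  L4: P0=S P1=S  mem[L4]=49
16. P1: store L6 := 94  bus=[-]  L6: P0=I P1=M  mem[L6]=75
17. P0: load  L6  bus=[BusRd,Flush]  L6: P0=S P1=S  mem[L6]=94
18. P0: load  L5  bus=[-]  L5: P0=M P1=I  mem[L5]=63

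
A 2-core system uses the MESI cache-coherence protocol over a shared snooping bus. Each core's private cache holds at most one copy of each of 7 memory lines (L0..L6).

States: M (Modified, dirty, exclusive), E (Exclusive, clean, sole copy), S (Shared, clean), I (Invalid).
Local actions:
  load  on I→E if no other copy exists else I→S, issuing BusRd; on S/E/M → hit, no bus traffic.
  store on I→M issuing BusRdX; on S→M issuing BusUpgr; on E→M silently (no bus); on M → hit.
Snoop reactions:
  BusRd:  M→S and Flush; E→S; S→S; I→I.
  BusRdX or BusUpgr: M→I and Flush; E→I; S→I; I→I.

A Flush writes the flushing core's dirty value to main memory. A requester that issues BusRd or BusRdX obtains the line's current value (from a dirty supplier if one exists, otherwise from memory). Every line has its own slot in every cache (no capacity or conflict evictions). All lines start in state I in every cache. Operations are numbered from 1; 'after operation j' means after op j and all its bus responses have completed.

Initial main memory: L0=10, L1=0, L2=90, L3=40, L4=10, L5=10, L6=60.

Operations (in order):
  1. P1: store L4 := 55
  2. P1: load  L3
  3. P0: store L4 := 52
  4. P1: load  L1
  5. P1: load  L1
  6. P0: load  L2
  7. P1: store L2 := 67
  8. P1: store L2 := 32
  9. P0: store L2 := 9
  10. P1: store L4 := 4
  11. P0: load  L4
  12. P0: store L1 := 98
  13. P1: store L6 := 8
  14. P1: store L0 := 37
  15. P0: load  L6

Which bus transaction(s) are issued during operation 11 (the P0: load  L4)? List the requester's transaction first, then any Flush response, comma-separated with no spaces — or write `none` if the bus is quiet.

step 1: P1: store L4 := 55  ⟶  IM  (L4)  txn=BusRdX  M[L4]=10
step 2: P1: load  L3  ⟶  IE  (L3)  txn=BusRd  M[L3]=40
step 3: P0: store L4 := 52  ⟶  MI  (L4)  txn=BusRdX+Flush  M[L4]=55
step 4: P1: load  L1  ⟶  IE  (L1)  txn=BusRd  M[L1]=0
step 5: P1: load  L1  ⟶  IE  (L1)  txn=∅  M[L1]=0
step 6: P0: load  L2  ⟶  EI  (L2)  txn=BusRd  M[L2]=90
step 7: P1: store L2 := 67  ⟶  IM  (L2)  txn=BusRdX  M[L2]=90
step 8: P1: store L2 := 32  ⟶  IM  (L2)  txn=∅  M[L2]=90
step 9: P0: store L2 := 9  ⟶  MI  (L2)  txn=BusRdX+Flush  M[L2]=32
step 10: P1: store L4 := 4  ⟶  IM  (L4)  txn=BusRdX+Flush  M[L4]=52
step 11: P0: load  L4  ⟶  SS  (L4)  txn=BusRd+Flush  M[L4]=4
step 12: P0: store L1 := 98  ⟶  MI  (L1)  txn=BusRdX  M[L1]=0
step 13: P1: store L6 := 8  ⟶  IM  (L6)  txn=BusRdX  M[L6]=60
step 14: P1: store L0 := 37  ⟶  IM  (L0)  txn=BusRdX  M[L0]=10
step 15: P0: load  L6  ⟶  SS  (L6)  txn=BusRd+Flush  M[L6]=8

bus = BusRd,Flush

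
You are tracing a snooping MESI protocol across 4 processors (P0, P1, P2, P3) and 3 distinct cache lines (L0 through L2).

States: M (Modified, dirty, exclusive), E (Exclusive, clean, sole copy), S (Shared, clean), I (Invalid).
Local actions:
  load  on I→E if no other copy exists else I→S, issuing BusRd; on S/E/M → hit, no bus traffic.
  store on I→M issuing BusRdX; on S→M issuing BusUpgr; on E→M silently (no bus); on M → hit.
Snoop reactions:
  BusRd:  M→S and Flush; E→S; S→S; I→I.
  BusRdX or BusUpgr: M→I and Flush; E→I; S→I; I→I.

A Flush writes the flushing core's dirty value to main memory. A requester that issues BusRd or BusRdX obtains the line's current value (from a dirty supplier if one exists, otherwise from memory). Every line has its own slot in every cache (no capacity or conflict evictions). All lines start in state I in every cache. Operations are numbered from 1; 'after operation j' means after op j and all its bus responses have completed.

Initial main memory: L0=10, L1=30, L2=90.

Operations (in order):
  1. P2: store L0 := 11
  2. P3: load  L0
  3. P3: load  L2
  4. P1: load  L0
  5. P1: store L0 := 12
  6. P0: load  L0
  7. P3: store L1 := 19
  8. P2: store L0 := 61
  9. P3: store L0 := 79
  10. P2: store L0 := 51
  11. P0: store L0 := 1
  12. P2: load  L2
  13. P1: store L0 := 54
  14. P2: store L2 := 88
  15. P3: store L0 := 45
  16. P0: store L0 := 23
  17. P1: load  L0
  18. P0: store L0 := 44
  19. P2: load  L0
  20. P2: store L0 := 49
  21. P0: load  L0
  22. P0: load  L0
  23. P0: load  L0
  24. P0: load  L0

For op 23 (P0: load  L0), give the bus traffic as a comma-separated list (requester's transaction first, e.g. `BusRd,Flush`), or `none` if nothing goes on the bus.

  op1 P2: store L0 := 11 → I/I/M/I on L0; bus BusRdX; mem=10
  op2 P3: load  L0 → I/I/S/S on L0; bus BusRd Flush; mem=11
  op3 P3: load  L2 → I/I/I/E on L2; bus BusRd; mem=90
  op4 P1: load  L0 → I/S/S/S on L0; bus BusRd; mem=11
  op5 P1: store L0 := 12 → I/M/I/I on L0; bus BusUpgr; mem=11
  op6 P0: load  L0 → S/S/I/I on L0; bus BusRd Flush; mem=12
  op7 P3: store L1 := 19 → I/I/I/M on L1; bus BusRdX; mem=30
  op8 P2: store L0 := 61 → I/I/M/I on L0; bus BusRdX; mem=12
  op9 P3: store L0 := 79 → I/I/I/M on L0; bus BusRdX Flush; mem=61
  op10 P2: store L0 := 51 → I/I/M/I on L0; bus BusRdX Flush; mem=79
  op11 P0: store L0 := 1 → M/I/I/I on L0; bus BusRdX Flush; mem=51
  op12 P2: load  L2 → I/I/S/S on L2; bus BusRd; mem=90
  op13 P1: store L0 := 54 → I/M/I/I on L0; bus BusRdX Flush; mem=1
  op14 P2: store L2 := 88 → I/I/M/I on L2; bus BusUpgr; mem=90
  op15 P3: store L0 := 45 → I/I/I/M on L0; bus BusRdX Flush; mem=54
  op16 P0: store L0 := 23 → M/I/I/I on L0; bus BusRdX Flush; mem=45
  op17 P1: load  L0 → S/S/I/I on L0; bus BusRd Flush; mem=23
  op18 P0: store L0 := 44 → M/I/I/I on L0; bus BusUpgr; mem=23
  op19 P2: load  L0 → S/I/S/I on L0; bus BusRd Flush; mem=44
  op20 P2: store L0 := 49 → I/I/M/I on L0; bus BusUpgr; mem=44
  op21 P0: load  L0 → S/I/S/I on L0; bus BusRd Flush; mem=49
  op22 P0: load  L0 → S/I/S/I on L0; bus (none); mem=49
  op23 P0: load  L0 → S/I/S/I on L0; bus (none); mem=49
  op24 P0: load  L0 → S/I/S/I on L0; bus (none); mem=49

bus = none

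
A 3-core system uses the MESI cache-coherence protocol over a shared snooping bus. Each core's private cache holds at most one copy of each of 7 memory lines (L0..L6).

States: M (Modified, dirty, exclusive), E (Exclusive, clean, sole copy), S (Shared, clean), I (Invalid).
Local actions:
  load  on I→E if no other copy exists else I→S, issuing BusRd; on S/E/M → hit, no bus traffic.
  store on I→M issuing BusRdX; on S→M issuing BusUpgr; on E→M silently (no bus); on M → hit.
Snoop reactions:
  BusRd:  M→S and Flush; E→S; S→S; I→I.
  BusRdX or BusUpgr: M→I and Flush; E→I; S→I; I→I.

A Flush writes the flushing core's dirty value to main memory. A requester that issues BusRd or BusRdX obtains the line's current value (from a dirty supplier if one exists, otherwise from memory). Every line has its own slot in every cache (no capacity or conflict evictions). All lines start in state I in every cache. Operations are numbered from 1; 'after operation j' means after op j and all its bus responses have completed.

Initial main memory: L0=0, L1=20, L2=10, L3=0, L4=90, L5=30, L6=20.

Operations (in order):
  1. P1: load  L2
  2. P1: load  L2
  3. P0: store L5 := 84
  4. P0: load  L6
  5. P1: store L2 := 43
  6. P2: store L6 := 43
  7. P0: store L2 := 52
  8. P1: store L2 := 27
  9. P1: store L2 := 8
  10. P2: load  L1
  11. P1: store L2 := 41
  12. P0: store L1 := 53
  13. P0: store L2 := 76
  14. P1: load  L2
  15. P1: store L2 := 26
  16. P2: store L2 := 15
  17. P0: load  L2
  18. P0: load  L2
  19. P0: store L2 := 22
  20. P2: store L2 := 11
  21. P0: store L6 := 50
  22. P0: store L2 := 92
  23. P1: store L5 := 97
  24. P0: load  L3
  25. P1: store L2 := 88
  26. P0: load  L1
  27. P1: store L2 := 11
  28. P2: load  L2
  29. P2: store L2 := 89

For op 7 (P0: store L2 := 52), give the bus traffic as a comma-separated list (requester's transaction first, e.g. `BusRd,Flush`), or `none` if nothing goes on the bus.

1. P1: load  L2  bus=[BusRd]  L2: P0=I P1=E P2=I  mem[L2]=10
2. P1: load  L2  bus=[-]  L2: P0=I P1=E P2=I  mem[L2]=10
3. P0: store L5 := 84  bus=[BusRdX]  L5: P0=M P1=I P2=I  mem[L5]=30
4. P0: load  L6  bus=[BusRd]  L6: P0=E P1=I P2=I  mem[L6]=20
5. P1: store L2 := 43  bus=[-]  L2: P0=I P1=M P2=I  mem[L2]=10
6. P2: store L6 := 43  bus=[BusRdX]  L6: P0=I P1=I P2=M  mem[L6]=20
7. P0: store L2 := 52  bus=[BusRdX,Flush]  L2: P0=M P1=I P2=I  mem[L2]=43
8. P1: store L2 := 27  bus=[BusRdX,Flush]  L2: P0=I P1=M P2=I  mem[L2]=52
9. P1: store L2 := 8  bus=[-]  L2: P0=I P1=M P2=I  mem[L2]=52
10. P2: load  L1  bus=[BusRd]  L1: P0=I P1=I P2=E  mem[L1]=20
11. P1: store L2 := 41  bus=[-]  L2: P0=I P1=M P2=I  mem[L2]=52
12. P0: store L1 := 53  bus=[BusRdX]  L1: P0=M P1=I P2=I  mem[L1]=20
13. P0: store L2 := 76  bus=[BusRdX,Flush]  L2: P0=M P1=I P2=I  mem[L2]=41
14. P1: load  L2  bus=[BusRd,Flush]  L2: P0=S P1=S P2=I  mem[L2]=76
15. P1: store L2 := 26  bus=[BusUpgr]  L2: P0=I P1=M P2=I  mem[L2]=76
16. P2: store L2 := 15  bus=[BusRdX,Flush]  L2: P0=I P1=I P2=M  mem[L2]=26
17. P0: load  L2  bus=[BusRd,Flush]  L2: P0=S P1=I P2=S  mem[L2]=15
18. P0: load  L2  bus=[-]  L2: P0=S P1=I P2=S  mem[L2]=15
19. P0: store L2 := 22  bus=[BusUpgr]  L2: P0=M P1=I P2=I  mem[L2]=15
20. P2: store L2 := 11  bus=[BusRdX,Flush]  L2: P0=I P1=I P2=M  mem[L2]=22
21. P0: store L6 := 50  bus=[BusRdX,Flush]  L6: P0=M P1=I P2=I  mem[L6]=43
22. P0: store L2 := 92  bus=[BusRdX,Flush]  L2: P0=M P1=I P2=I  mem[L2]=11
23. P1: store L5 := 97  bus=[BusRdX,Flush]  L5: P0=I P1=M P2=I  mem[L5]=84
24. P0: load  L3  bus=[BusRd]  L3: P0=E P1=I P2=I  mem[L3]=0
25. P1: store L2 := 88  bus=[BusRdX,Flush]  L2: P0=I P1=M P2=I  mem[L2]=92
26. P0: load  L1  bus=[-]  L1: P0=M P1=I P2=I  mem[L1]=20
27. P1: store L2 := 11  bus=[-]  L2: P0=I P1=M P2=I  mem[L2]=92
28. P2: load  L2  bus=[BusRd,Flush]  L2: P0=I P1=S P2=S  mem[L2]=11
29. P2: store L2 := 89  bus=[BusUpgr]  L2: P0=I P1=I P2=M  mem[L2]=11

bus = BusRdX,Flush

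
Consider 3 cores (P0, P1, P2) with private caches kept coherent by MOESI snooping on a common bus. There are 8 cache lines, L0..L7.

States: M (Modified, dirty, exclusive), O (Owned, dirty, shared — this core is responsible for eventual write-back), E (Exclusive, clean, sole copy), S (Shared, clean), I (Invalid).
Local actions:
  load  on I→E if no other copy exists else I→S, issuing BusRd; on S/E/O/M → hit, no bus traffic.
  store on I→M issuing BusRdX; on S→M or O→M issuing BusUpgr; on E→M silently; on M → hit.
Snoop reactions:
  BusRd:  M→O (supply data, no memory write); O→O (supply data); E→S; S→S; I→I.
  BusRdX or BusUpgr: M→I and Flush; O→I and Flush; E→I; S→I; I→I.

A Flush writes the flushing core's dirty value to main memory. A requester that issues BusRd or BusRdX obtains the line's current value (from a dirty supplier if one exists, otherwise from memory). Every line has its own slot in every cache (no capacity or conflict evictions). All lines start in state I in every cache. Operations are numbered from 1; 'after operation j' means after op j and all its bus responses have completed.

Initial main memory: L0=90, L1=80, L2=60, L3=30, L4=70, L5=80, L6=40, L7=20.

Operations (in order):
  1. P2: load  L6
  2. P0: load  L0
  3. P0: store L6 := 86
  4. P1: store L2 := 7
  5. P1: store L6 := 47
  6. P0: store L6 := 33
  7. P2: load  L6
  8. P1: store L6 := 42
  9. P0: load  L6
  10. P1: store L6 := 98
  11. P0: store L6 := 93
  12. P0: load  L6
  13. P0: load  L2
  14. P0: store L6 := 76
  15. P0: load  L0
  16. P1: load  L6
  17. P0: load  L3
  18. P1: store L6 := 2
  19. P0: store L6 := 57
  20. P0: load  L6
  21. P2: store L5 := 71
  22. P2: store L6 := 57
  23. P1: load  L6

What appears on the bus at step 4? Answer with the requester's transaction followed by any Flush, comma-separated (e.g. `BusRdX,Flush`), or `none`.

step 1: P2: load  L6  ⟶  IIE  (L6)  txn=BusRd  M[L6]=40
step 2: P0: load  L0  ⟶  EII  (L0)  txn=BusRd  M[L0]=90
step 3: P0: store L6 := 86  ⟶  MII  (L6)  txn=BusRdX  M[L6]=40
step 4: P1: store L2 := 7  ⟶  IMI  (L2)  txn=BusRdX  M[L2]=60
step 5: P1: store L6 := 47  ⟶  IMI  (L6)  txn=BusRdX+Flush  M[L6]=86
step 6: P0: store L6 := 33  ⟶  MII  (L6)  txn=BusRdX+Flush  M[L6]=47
step 7: P2: load  L6  ⟶  OIS  (L6)  txn=BusRd  M[L6]=47
step 8: P1: store L6 := 42  ⟶  IMI  (L6)  txn=BusRdX+Flush  M[L6]=33
step 9: P0: load  L6  ⟶  SOI  (L6)  txn=BusRd  M[L6]=33
step 10: P1: store L6 := 98  ⟶  IMI  (L6)  txn=BusUpgr  M[L6]=33
step 11: P0: store L6 := 93  ⟶  MII  (L6)  txn=BusRdX+Flush  M[L6]=98
step 12: P0: load  L6  ⟶  MII  (L6)  txn=∅  M[L6]=98
step 13: P0: load  L2  ⟶  SOI  (L2)  txn=BusRd  M[L2]=60
step 14: P0: store L6 := 76  ⟶  MII  (L6)  txn=∅  M[L6]=98
step 15: P0: load  L0  ⟶  EII  (L0)  txn=∅  M[L0]=90
step 16: P1: load  L6  ⟶  OSI  (L6)  txn=BusRd  M[L6]=98
step 17: P0: load  L3  ⟶  EII  (L3)  txn=BusRd  M[L3]=30
step 18: P1: store L6 := 2  ⟶  IMI  (L6)  txn=BusUpgr+Flush  M[L6]=76
step 19: P0: store L6 := 57  ⟶  MII  (L6)  txn=BusRdX+Flush  M[L6]=2
step 20: P0: load  L6  ⟶  MII  (L6)  txn=∅  M[L6]=2
step 21: P2: store L5 := 71  ⟶  IIM  (L5)  txn=BusRdX  M[L5]=80
step 22: P2: store L6 := 57  ⟶  IIM  (L6)  txn=BusRdX+Flush  M[L6]=57
step 23: P1: load  L6  ⟶  ISO  (L6)  txn=BusRd  M[L6]=57

bus = BusRdX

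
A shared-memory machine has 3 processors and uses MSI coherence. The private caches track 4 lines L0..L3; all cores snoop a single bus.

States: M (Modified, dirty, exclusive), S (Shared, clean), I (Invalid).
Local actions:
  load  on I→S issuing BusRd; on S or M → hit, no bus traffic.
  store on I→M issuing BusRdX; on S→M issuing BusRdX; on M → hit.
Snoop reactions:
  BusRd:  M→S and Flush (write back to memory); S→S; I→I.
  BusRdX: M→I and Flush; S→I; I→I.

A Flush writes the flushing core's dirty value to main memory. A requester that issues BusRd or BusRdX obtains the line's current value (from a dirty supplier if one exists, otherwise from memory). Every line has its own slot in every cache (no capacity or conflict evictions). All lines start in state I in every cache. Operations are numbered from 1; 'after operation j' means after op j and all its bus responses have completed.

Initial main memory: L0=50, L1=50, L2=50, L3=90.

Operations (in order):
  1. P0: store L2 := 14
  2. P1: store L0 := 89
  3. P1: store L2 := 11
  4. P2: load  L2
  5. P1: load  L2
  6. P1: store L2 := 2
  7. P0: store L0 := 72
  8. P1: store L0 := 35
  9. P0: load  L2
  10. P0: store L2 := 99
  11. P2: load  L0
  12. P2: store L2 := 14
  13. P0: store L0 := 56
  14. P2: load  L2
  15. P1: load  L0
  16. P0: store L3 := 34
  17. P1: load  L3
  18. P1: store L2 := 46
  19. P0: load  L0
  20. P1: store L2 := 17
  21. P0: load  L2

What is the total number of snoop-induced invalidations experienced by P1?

  op1 P0: store L2 := 14 → M/I/I on L2; bus BusRdX; mem=50
  op2 P1: store L0 := 89 → I/M/I on L0; bus BusRdX; mem=50
  op3 P1: store L2 := 11 → I/M/I on L2; bus BusRdX Flush; mem=14
  op4 P2: load  L2 → I/S/S on L2; bus BusRd Flush; mem=11
  op5 P1: load  L2 → I/S/S on L2; bus (none); mem=11
  op6 P1: store L2 := 2 → I/M/I on L2; bus BusRdX; mem=11
  op7 P0: store L0 := 72 → M/I/I on L0; bus BusRdX Flush; mem=89
  op8 P1: store L0 := 35 → I/M/I on L0; bus BusRdX Flush; mem=72
  op9 P0: load  L2 → S/S/I on L2; bus BusRd Flush; mem=2
  op10 P0: store L2 := 99 → M/I/I on L2; bus BusRdX; mem=2
  op11 P2: load  L0 → I/S/S on L0; bus BusRd Flush; mem=35
  op12 P2: store L2 := 14 → I/I/M on L2; bus BusRdX Flush; mem=99
  op13 P0: store L0 := 56 → M/I/I on L0; bus BusRdX; mem=35
  op14 P2: load  L2 → I/I/M on L2; bus (none); mem=99
  op15 P1: load  L0 → S/S/I on L0; bus BusRd Flush; mem=56
  op16 P0: store L3 := 34 → M/I/I on L3; bus BusRdX; mem=90
  op17 P1: load  L3 → S/S/I on L3; bus BusRd Flush; mem=34
  op18 P1: store L2 := 46 → I/M/I on L2; bus BusRdX Flush; mem=14
  op19 P0: load  L0 → S/S/I on L0; bus (none); mem=56
  op20 P1: store L2 := 17 → I/M/I on L2; bus (none); mem=14
  op21 P0: load  L2 → S/S/I on L2; bus BusRd Flush; mem=17

invalidations = 3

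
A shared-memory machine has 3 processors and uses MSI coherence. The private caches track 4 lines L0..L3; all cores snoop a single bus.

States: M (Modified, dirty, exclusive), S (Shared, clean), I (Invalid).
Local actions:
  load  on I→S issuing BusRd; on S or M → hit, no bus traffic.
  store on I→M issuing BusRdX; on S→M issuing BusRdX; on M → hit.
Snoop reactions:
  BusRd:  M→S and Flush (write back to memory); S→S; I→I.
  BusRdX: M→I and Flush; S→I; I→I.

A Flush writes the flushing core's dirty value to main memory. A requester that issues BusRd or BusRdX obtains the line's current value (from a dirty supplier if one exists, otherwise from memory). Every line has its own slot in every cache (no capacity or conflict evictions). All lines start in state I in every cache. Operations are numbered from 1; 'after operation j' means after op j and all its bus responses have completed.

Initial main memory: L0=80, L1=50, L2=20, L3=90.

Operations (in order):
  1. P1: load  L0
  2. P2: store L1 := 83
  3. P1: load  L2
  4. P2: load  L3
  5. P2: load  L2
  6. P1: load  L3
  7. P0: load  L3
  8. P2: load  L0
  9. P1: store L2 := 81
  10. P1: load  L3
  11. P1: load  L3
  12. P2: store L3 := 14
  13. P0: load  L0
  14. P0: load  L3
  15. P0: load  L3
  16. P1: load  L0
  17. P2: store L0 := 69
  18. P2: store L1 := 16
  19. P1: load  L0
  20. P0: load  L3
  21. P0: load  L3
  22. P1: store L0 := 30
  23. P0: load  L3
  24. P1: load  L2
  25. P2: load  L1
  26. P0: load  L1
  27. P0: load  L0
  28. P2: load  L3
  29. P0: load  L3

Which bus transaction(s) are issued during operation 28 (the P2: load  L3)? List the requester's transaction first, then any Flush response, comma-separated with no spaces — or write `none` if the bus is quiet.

bus = none

step 1: P1: load  L0  ⟶  ISI  (L0)  txn=BusRd  M[L0]=80
step 2: P2: store L1 := 83  ⟶  IIM  (L1)  txn=BusRdX  M[L1]=50
step 3: P1: load  L2  ⟶  ISI  (L2)  txn=BusRd  M[L2]=20
step 4: P2: load  L3  ⟶  IIS  (L3)  txn=BusRd  M[L3]=90
step 5: P2: load  L2  ⟶  ISS  (L2)  txn=BusRd  M[L2]=20
step 6: P1: load  L3  ⟶  ISS  (L3)  txn=BusRd  M[L3]=90
step 7: P0: load  L3  ⟶  SSS  (L3)  txn=BusRd  M[L3]=90
step 8: P2: load  L0  ⟶  ISS  (L0)  txn=BusRd  M[L0]=80
step 9: P1: store L2 := 81  ⟶  IMI  (L2)  txn=BusRdX  M[L2]=20
step 10: P1: load  L3  ⟶  SSS  (L3)  txn=∅  M[L3]=90
step 11: P1: load  L3  ⟶  SSS  (L3)  txn=∅  M[L3]=90
step 12: P2: store L3 := 14  ⟶  IIM  (L3)  txn=BusRdX  M[L3]=90
step 13: P0: load  L0  ⟶  SSS  (L0)  txn=BusRd  M[L0]=80
step 14: P0: load  L3  ⟶  SIS  (L3)  txn=BusRd+Flush  M[L3]=14
step 15: P0: load  L3  ⟶  SIS  (L3)  txn=∅  M[L3]=14
step 16: P1: load  L0  ⟶  SSS  (L0)  txn=∅  M[L0]=80
step 17: P2: store L0 := 69  ⟶  IIM  (L0)  txn=BusRdX  M[L0]=80
step 18: P2: store L1 := 16  ⟶  IIM  (L1)  txn=∅  M[L1]=50
step 19: P1: load  L0  ⟶  ISS  (L0)  txn=BusRd+Flush  M[L0]=69
step 20: P0: load  L3  ⟶  SIS  (L3)  txn=∅  M[L3]=14
step 21: P0: load  L3  ⟶  SIS  (L3)  txn=∅  M[L3]=14
step 22: P1: store L0 := 30  ⟶  IMI  (L0)  txn=BusRdX  M[L0]=69
step 23: P0: load  L3  ⟶  SIS  (L3)  txn=∅  M[L3]=14
step 24: P1: load  L2  ⟶  IMI  (L2)  txn=∅  M[L2]=20
step 25: P2: load  L1  ⟶  IIM  (L1)  txn=∅  M[L1]=50
step 26: P0: load  L1  ⟶  SIS  (L1)  txn=BusRd+Flush  M[L1]=16
step 27: P0: load  L0  ⟶  SSI  (L0)  txn=BusRd+Flush  M[L0]=30
step 28: P2: load  L3  ⟶  SIS  (L3)  txn=∅  M[L3]=14
step 29: P0: load  L3  ⟶  SIS  (L3)  txn=∅  M[L3]=14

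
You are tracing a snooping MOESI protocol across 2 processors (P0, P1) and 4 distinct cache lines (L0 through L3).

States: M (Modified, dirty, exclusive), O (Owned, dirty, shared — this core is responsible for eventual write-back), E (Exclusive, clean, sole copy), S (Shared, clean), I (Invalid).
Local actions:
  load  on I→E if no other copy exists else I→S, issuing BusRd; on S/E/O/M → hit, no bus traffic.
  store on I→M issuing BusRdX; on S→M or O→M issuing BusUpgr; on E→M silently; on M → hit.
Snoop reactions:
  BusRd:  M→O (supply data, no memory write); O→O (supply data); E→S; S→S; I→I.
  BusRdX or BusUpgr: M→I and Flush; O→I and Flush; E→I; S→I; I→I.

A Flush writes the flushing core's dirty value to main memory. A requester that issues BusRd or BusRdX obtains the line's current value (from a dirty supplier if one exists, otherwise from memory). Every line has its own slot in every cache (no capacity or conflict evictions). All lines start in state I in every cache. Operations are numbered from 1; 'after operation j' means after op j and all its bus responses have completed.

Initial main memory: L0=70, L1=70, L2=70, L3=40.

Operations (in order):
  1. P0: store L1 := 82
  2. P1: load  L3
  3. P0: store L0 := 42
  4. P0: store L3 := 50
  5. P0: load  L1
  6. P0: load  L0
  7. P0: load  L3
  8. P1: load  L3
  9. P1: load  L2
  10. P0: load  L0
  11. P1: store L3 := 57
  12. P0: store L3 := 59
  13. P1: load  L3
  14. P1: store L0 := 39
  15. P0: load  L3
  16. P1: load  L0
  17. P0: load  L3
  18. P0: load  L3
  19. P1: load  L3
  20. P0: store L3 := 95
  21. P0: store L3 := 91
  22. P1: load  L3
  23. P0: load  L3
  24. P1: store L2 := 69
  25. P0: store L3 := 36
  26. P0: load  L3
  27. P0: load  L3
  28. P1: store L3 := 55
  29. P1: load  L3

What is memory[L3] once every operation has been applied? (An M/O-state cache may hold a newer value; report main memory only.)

memory[L3] = 36

  op1 P0: store L1 := 82 → M/I on L1; bus BusRdX; mem=70
  op2 P1: load  L3 → I/E on L3; bus BusRd; mem=40
  op3 P0: store L0 := 42 → M/I on L0; bus BusRdX; mem=70
  op4 P0: store L3 := 50 → M/I on L3; bus BusRdX; mem=40
  op5 P0: load  L1 → M/I on L1; bus (none); mem=70
  op6 P0: load  L0 → M/I on L0; bus (none); mem=70
  op7 P0: load  L3 → M/I on L3; bus (none); mem=40
  op8 P1: load  L3 → O/S on L3; bus BusRd; mem=40
  op9 P1: load  L2 → I/E on L2; bus BusRd; mem=70
  op10 P0: load  L0 → M/I on L0; bus (none); mem=70
  op11 P1: store L3 := 57 → I/M on L3; bus BusUpgr Flush; mem=50
  op12 P0: store L3 := 59 → M/I on L3; bus BusRdX Flush; mem=57
  op13 P1: load  L3 → O/S on L3; bus BusRd; mem=57
  op14 P1: store L0 := 39 → I/M on L0; bus BusRdX Flush; mem=42
  op15 P0: load  L3 → O/S on L3; bus (none); mem=57
  op16 P1: load  L0 → I/M on L0; bus (none); mem=42
  op17 P0: load  L3 → O/S on L3; bus (none); mem=57
  op18 P0: load  L3 → O/S on L3; bus (none); mem=57
  op19 P1: load  L3 → O/S on L3; bus (none); mem=57
  op20 P0: store L3 := 95 → M/I on L3; bus BusUpgr; mem=57
  op21 P0: store L3 := 91 → M/I on L3; bus (none); mem=57
  op22 P1: load  L3 → O/S on L3; bus BusRd; mem=57
  op23 P0: load  L3 → O/S on L3; bus (none); mem=57
  op24 P1: store L2 := 69 → I/M on L2; bus (none); mem=70
  op25 P0: store L3 := 36 → M/I on L3; bus BusUpgr; mem=57
  op26 P0: load  L3 → M/I on L3; bus (none); mem=57
  op27 P0: load  L3 → M/I on L3; bus (none); mem=57
  op28 P1: store L3 := 55 → I/M on L3; bus BusRdX Flush; mem=36
  op29 P1: load  L3 → I/M on L3; bus (none); mem=36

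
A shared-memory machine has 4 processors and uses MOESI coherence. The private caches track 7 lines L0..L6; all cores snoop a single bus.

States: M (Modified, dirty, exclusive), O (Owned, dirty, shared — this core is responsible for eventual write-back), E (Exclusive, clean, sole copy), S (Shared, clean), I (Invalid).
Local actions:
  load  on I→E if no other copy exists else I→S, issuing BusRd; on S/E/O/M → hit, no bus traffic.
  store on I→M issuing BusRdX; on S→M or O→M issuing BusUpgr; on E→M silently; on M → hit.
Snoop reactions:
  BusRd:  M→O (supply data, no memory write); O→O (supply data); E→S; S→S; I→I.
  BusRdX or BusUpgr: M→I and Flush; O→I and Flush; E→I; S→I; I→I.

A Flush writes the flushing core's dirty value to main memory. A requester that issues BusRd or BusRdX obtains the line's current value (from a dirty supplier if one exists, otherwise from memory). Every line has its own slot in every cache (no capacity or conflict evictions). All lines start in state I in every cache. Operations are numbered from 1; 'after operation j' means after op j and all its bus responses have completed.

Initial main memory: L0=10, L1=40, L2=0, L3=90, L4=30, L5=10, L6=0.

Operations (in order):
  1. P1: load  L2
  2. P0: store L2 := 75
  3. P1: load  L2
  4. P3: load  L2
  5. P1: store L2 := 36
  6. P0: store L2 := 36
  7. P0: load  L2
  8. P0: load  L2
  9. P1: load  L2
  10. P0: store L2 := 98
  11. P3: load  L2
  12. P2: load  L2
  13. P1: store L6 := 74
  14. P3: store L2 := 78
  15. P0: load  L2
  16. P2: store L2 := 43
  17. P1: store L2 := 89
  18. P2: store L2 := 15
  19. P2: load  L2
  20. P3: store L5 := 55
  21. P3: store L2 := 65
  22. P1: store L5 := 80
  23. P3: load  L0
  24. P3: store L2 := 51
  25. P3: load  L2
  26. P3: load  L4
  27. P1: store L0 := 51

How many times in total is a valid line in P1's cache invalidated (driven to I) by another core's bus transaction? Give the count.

invalidations = 4

step 1: P1: load  L2  ⟶  IEII  (L2)  txn=BusRd  M[L2]=0
step 2: P0: store L2 := 75  ⟶  MIII  (L2)  txn=BusRdX  M[L2]=0
step 3: P1: load  L2  ⟶  OSII  (L2)  txn=BusRd  M[L2]=0
step 4: P3: load  L2  ⟶  OSIS  (L2)  txn=BusRd  M[L2]=0
step 5: P1: store L2 := 36  ⟶  IMII  (L2)  txn=BusUpgr+Flush  M[L2]=75
step 6: P0: store L2 := 36  ⟶  MIII  (L2)  txn=BusRdX+Flush  M[L2]=36
step 7: P0: load  L2  ⟶  MIII  (L2)  txn=∅  M[L2]=36
step 8: P0: load  L2  ⟶  MIII  (L2)  txn=∅  M[L2]=36
step 9: P1: load  L2  ⟶  OSII  (L2)  txn=BusRd  M[L2]=36
step 10: P0: store L2 := 98  ⟶  MIII  (L2)  txn=BusUpgr  M[L2]=36
step 11: P3: load  L2  ⟶  OIIS  (L2)  txn=BusRd  M[L2]=36
step 12: P2: load  L2  ⟶  OISS  (L2)  txn=BusRd  M[L2]=36
step 13: P1: store L6 := 74  ⟶  IMII  (L6)  txn=BusRdX  M[L6]=0
step 14: P3: store L2 := 78  ⟶  IIIM  (L2)  txn=BusUpgr+Flush  M[L2]=98
step 15: P0: load  L2  ⟶  SIIO  (L2)  txn=BusRd  M[L2]=98
step 16: P2: store L2 := 43  ⟶  IIMI  (L2)  txn=BusRdX+Flush  M[L2]=78
step 17: P1: store L2 := 89  ⟶  IMII  (L2)  txn=BusRdX+Flush  M[L2]=43
step 18: P2: store L2 := 15  ⟶  IIMI  (L2)  txn=BusRdX+Flush  M[L2]=89
step 19: P2: load  L2  ⟶  IIMI  (L2)  txn=∅  M[L2]=89
step 20: P3: store L5 := 55  ⟶  IIIM  (L5)  txn=BusRdX  M[L5]=10
step 21: P3: store L2 := 65  ⟶  IIIM  (L2)  txn=BusRdX+Flush  M[L2]=15
step 22: P1: store L5 := 80  ⟶  IMII  (L5)  txn=BusRdX+Flush  M[L5]=55
step 23: P3: load  L0  ⟶  IIIE  (L0)  txn=BusRd  M[L0]=10
step 24: P3: store L2 := 51  ⟶  IIIM  (L2)  txn=∅  M[L2]=15
step 25: P3: load  L2  ⟶  IIIM  (L2)  txn=∅  M[L2]=15
step 26: P3: load  L4  ⟶  IIIE  (L4)  txn=BusRd  M[L4]=30
step 27: P1: store L0 := 51  ⟶  IMII  (L0)  txn=BusRdX  M[L0]=10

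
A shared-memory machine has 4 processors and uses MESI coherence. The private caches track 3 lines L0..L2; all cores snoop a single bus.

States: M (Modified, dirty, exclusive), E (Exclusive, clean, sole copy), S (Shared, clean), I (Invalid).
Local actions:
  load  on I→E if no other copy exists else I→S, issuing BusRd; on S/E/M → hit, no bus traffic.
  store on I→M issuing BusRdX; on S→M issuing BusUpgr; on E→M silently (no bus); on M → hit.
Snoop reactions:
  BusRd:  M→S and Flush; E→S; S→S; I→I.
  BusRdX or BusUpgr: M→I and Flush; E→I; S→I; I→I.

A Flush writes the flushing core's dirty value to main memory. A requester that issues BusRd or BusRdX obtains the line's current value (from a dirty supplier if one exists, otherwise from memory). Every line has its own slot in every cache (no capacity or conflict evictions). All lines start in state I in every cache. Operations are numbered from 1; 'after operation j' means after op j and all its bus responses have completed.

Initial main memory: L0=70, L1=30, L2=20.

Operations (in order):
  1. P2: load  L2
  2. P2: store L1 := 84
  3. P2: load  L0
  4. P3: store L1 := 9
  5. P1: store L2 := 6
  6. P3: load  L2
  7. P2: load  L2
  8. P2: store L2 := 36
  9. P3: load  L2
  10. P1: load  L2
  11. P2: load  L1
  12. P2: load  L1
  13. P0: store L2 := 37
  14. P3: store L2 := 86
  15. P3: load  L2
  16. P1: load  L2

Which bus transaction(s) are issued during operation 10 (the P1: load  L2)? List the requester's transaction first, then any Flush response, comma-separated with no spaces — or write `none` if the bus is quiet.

  op1 P2: load  L2 → I/I/E/I on L2; bus BusRd; mem=20
  op2 P2: store L1 := 84 → I/I/M/I on L1; bus BusRdX; mem=30
  op3 P2: load  L0 → I/I/E/I on L0; bus BusRd; mem=70
  op4 P3: store L1 := 9 → I/I/I/M on L1; bus BusRdX Flush; mem=84
  op5 P1: store L2 := 6 → I/M/I/I on L2; bus BusRdX; mem=20
  op6 P3: load  L2 → I/S/I/S on L2; bus BusRd Flush; mem=6
  op7 P2: load  L2 → I/S/S/S on L2; bus BusRd; mem=6
  op8 P2: store L2 := 36 → I/I/M/I on L2; bus BusUpgr; mem=6
  op9 P3: load  L2 → I/I/S/S on L2; bus BusRd Flush; mem=36
  op10 P1: load  L2 → I/S/S/S on L2; bus BusRd; mem=36
  op11 P2: load  L1 → I/I/S/S on L1; bus BusRd Flush; mem=9
  op12 P2: load  L1 → I/I/S/S on L1; bus (none); mem=9
  op13 P0: store L2 := 37 → M/I/I/I on L2; bus BusRdX; mem=36
  op14 P3: store L2 := 86 → I/I/I/M on L2; bus BusRdX Flush; mem=37
  op15 P3: load  L2 → I/I/I/M on L2; bus (none); mem=37
  op16 P1: load  L2 → I/S/I/S on L2; bus BusRd Flush; mem=86

bus = BusRd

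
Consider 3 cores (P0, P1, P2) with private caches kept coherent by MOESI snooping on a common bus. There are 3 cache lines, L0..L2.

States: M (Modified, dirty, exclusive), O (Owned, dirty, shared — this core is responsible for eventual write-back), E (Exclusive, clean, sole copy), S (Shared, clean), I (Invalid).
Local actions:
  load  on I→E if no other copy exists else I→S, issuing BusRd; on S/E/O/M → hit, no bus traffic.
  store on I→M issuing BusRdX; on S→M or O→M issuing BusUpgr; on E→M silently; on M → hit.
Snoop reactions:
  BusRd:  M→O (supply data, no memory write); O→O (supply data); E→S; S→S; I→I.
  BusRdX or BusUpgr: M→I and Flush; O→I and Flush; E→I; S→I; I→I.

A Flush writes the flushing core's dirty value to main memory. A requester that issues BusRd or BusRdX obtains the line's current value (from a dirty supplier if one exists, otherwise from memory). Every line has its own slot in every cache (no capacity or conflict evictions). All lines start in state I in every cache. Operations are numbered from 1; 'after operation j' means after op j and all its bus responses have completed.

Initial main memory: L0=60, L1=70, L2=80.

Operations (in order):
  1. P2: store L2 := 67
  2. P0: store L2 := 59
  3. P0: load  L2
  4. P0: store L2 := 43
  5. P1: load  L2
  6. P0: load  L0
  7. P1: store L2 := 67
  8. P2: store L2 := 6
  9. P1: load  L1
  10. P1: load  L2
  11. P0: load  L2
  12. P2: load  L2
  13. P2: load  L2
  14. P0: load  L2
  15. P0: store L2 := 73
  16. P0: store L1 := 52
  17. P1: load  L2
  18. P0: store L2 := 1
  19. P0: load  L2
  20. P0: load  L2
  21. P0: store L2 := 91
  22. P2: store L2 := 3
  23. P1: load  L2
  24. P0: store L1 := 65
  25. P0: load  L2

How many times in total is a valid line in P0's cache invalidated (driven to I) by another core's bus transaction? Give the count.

[1] P2: store L2 := 67 | P0:I, P1:I, P2:M(67) | bus: BusRdX
[2] P0: store L2 := 59 | P0:M(59), P1:I, P2:I | bus: BusRdX,Flush
[3] P0: load  L2 | P0:M(59), P1:I, P2:I | bus: none
[4] P0: store L2 := 43 | P0:M(43), P1:I, P2:I | bus: none
[5] P1: load  L2 | P0:O(43), P1:S(43), P2:I | bus: BusRd
[6] P0: load  L0 | P0:E(60), P1:I, P2:I | bus: BusRd
[7] P1: store L2 := 67 | P0:I, P1:M(67), P2:I | bus: BusUpgr,Flush
[8] P2: store L2 := 6 | P0:I, P1:I, P2:M(6) | bus: BusRdX,Flush
[9] P1: load  L1 | P0:I, P1:E(70), P2:I | bus: BusRd
[10] P1: load  L2 | P0:I, P1:S(6), P2:O(6) | bus: BusRd
[11] P0: load  L2 | P0:S(6), P1:S(6), P2:O(6) | bus: BusRd
[12] P2: load  L2 | P0:S(6), P1:S(6), P2:O(6) | bus: none
[13] P2: load  L2 | P0:S(6), P1:S(6), P2:O(6) | bus: none
[14] P0: load  L2 | P0:S(6), P1:S(6), P2:O(6) | bus: none
[15] P0: store L2 := 73 | P0:M(73), P1:I, P2:I | bus: BusUpgr,Flush
[16] P0: store L1 := 52 | P0:M(52), P1:I, P2:I | bus: BusRdX
[17] P1: load  L2 | P0:O(73), P1:S(73), P2:I | bus: BusRd
[18] P0: store L2 := 1 | P0:M(1), P1:I, P2:I | bus: BusUpgr
[19] P0: load  L2 | P0:M(1), P1:I, P2:I | bus: none
[20] P0: load  L2 | P0:M(1), P1:I, P2:I | bus: none
[21] P0: store L2 := 91 | P0:M(91), P1:I, P2:I | bus: none
[22] P2: store L2 := 3 | P0:I, P1:I, P2:M(3) | bus: BusRdX,Flush
[23] P1: load  L2 | P0:I, P1:S(3), P2:O(3) | bus: BusRd
[24] P0: store L1 := 65 | P0:M(65), P1:I, P2:I | bus: none
[25] P0: load  L2 | P0:S(3), P1:S(3), P2:O(3) | bus: BusRd

invalidations = 2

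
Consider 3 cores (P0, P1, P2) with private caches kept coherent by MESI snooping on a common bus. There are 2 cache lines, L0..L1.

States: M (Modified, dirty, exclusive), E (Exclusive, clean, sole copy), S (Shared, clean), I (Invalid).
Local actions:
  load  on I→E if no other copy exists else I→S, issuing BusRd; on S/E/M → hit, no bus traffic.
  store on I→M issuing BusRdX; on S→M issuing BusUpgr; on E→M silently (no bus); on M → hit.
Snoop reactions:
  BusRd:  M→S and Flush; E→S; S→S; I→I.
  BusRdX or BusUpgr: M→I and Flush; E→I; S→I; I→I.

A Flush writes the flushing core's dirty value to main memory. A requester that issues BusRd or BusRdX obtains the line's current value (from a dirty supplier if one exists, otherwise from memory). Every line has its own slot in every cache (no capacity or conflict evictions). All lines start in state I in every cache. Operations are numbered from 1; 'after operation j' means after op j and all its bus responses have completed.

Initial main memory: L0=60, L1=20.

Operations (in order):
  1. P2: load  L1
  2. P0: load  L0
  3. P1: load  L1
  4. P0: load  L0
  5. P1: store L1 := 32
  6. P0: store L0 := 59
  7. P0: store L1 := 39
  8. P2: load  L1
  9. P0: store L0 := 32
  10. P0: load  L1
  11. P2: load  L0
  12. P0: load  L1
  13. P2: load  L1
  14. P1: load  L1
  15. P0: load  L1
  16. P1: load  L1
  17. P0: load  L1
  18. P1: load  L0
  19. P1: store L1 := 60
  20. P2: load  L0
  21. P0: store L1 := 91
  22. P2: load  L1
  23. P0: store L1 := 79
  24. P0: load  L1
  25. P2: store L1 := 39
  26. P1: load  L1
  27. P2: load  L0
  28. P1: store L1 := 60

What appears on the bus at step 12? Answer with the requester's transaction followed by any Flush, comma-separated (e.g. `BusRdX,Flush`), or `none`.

1. P2: load  L1  bus=[BusRd]  L1: P0=I P1=I P2=E  mem[L1]=20
2. P0: load  L0  bus=[BusRd]  L0: P0=E P1=I P2=I  mem[L0]=60
3. P1: load  L1  bus=[BusRd]  L1: P0=I P1=S P2=S  mem[L1]=20
4. P0: load  L0  bus=[-]  L0: P0=E P1=I P2=I  mem[L0]=60
5. P1: store L1 := 32  bus=[BusUpgr]  L1: P0=I P1=M P2=I  mem[L1]=20
6. P0: store L0 := 59  bus=[-]  L0: P0=M P1=I P2=I  mem[L0]=60
7. P0: store L1 := 39  bus=[BusRdX,Flush]  L1: P0=M P1=I P2=I  mem[L1]=32
8. P2: load  L1  bus=[BusRd,Flush]  L1: P0=S P1=I P2=S  mem[L1]=39
9. P0: store L0 := 32  bus=[-]  L0: P0=M P1=I P2=I  mem[L0]=60
10. P0: load  L1  bus=[-]  L1: P0=S P1=I P2=S  mem[L1]=39
11. P2: load  L0  bus=[BusRd,Flush]  L0: P0=S P1=I P2=S  mem[L0]=32
12. P0: load  L1  bus=[-]  L1: P0=S P1=I P2=S  mem[L1]=39
13. P2: load  L1  bus=[-]  L1: P0=S P1=I P2=S  mem[L1]=39
14. P1: load  L1  bus=[BusRd]  L1: P0=S P1=S P2=S  mem[L1]=39
15. P0: load  L1  bus=[-]  L1: P0=S P1=S P2=S  mem[L1]=39
16. P1: load  L1  bus=[-]  L1: P0=S P1=S P2=S  mem[L1]=39
17. P0: load  L1  bus=[-]  L1: P0=S P1=S P2=S  mem[L1]=39
18. P1: load  L0  bus=[BusRd]  L0: P0=S P1=S P2=S  mem[L0]=32
19. P1: store L1 := 60  bus=[BusUpgr]  L1: P0=I P1=M P2=I  mem[L1]=39
20. P2: load  L0  bus=[-]  L0: P0=S P1=S P2=S  mem[L0]=32
21. P0: store L1 := 91  bus=[BusRdX,Flush]  L1: P0=M P1=I P2=I  mem[L1]=60
22. P2: load  L1  bus=[BusRd,Flush]  L1: P0=S P1=I P2=S  mem[L1]=91
23. P0: store L1 := 79  bus=[BusUpgr]  L1: P0=M P1=I P2=I  mem[L1]=91
24. P0: load  L1  bus=[-]  L1: P0=M P1=I P2=I  mem[L1]=91
25. P2: store L1 := 39  bus=[BusRdX,Flush]  L1: P0=I P1=I P2=M  mem[L1]=79
26. P1: load  L1  bus=[BusRd,Flush]  L1: P0=I P1=S P2=S  mem[L1]=39
27. P2: load  L0  bus=[-]  L0: P0=S P1=S P2=S  mem[L0]=32
28. P1: store L1 := 60  bus=[BusUpgr]  L1: P0=I P1=M P2=I  mem[L1]=39

bus = none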